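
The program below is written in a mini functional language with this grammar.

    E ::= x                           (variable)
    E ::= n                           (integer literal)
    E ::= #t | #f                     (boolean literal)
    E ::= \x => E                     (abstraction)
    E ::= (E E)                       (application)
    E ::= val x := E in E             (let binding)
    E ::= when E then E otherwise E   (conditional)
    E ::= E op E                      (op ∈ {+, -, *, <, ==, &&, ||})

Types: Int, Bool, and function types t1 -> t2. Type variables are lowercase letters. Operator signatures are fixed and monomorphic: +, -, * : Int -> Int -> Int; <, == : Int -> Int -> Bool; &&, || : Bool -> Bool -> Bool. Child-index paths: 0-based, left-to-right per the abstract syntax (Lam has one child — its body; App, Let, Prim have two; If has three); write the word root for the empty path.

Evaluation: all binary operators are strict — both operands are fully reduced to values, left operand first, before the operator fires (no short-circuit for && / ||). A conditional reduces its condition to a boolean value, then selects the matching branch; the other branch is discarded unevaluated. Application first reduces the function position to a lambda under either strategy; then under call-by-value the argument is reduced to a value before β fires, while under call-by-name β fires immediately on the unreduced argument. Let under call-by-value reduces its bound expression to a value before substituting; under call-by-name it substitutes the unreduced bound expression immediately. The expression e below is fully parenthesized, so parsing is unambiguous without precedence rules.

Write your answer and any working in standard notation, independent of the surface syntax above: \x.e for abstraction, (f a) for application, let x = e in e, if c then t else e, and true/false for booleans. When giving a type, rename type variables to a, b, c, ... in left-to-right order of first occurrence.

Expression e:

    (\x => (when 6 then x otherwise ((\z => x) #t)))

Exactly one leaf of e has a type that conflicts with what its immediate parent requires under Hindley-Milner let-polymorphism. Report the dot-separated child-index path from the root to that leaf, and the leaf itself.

Answer: 0.0 : 6

Working:
  unify Int ~ Bool
  FAIL: mismatch Int ~ Bool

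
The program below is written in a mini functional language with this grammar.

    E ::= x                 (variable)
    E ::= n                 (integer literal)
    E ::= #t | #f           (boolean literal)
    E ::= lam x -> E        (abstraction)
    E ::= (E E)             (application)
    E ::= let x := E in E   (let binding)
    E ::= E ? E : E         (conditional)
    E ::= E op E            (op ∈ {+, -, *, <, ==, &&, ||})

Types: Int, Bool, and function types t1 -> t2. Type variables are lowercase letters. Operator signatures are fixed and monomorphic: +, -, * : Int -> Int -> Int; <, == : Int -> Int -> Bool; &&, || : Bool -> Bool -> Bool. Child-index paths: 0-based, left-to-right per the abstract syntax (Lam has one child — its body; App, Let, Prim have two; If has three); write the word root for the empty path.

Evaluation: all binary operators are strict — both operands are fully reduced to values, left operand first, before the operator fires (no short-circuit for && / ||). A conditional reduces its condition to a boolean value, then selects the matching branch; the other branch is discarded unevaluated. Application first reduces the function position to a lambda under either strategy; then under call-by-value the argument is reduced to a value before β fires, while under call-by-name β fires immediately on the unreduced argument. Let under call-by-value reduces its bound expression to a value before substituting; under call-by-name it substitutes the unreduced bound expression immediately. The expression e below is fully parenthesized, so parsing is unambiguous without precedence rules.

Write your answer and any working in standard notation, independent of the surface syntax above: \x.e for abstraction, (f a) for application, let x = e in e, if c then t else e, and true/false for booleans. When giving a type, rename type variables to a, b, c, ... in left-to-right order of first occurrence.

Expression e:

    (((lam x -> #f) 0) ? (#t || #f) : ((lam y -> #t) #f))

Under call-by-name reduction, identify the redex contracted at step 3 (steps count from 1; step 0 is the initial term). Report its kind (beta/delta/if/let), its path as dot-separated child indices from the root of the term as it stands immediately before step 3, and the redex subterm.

Derivation:
step 0: (if ((\x.false) 0) then (true || false) else ((\y.true) false))
step 1: [beta@0] (if false then (true || false) else ((\y.true) false))
step 2: [if@root] ((\y.true) false)
step 3: [beta@root] true

Answer: beta at root : ((\y.true) false)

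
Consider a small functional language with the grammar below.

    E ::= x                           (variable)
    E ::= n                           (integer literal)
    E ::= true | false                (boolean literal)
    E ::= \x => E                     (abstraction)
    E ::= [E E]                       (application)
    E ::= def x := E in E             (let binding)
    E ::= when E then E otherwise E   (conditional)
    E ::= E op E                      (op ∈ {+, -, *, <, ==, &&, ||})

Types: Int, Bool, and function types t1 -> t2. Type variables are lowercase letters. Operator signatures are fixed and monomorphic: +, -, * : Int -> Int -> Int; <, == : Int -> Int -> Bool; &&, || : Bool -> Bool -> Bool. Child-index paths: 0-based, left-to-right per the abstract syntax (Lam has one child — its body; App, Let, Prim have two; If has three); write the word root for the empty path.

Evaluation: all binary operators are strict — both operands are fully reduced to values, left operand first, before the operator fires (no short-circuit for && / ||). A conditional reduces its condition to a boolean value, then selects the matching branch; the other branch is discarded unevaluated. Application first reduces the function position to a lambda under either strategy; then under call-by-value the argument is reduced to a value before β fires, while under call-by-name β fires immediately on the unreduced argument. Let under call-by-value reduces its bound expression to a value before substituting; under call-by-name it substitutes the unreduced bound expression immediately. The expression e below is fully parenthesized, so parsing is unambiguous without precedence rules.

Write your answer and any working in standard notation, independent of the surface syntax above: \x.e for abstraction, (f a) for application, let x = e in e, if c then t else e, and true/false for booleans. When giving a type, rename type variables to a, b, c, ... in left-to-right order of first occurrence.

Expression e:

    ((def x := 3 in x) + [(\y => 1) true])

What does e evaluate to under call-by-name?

Trace:
step 0: ((let x = 3 in x) + ((\y.1) true))
step 1: [let@0] (3 + ((\y.1) true))
step 2: [beta@1] (3 + 1)
step 3: [delta@root] 4

Answer: 4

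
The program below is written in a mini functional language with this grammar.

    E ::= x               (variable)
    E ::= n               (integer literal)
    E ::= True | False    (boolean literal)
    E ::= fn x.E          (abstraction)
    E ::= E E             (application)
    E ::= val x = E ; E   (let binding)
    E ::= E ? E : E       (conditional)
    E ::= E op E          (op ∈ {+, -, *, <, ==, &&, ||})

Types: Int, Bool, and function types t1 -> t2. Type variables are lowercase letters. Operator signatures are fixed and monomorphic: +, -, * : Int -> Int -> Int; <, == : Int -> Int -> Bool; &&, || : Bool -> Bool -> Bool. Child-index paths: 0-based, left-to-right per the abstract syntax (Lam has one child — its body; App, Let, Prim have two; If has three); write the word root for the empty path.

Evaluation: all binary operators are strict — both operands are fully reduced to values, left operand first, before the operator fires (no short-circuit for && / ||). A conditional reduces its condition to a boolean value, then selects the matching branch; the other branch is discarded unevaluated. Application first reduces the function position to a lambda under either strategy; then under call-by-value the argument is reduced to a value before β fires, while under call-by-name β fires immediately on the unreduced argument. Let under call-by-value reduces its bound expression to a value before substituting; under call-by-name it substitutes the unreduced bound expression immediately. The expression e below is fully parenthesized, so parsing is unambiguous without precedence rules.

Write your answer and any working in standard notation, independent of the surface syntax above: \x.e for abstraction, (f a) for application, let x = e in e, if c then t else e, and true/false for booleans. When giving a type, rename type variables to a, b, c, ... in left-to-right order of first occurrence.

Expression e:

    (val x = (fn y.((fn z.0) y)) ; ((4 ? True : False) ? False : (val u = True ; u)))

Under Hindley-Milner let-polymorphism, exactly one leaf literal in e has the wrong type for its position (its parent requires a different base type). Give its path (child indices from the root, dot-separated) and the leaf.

Trace:
\z._ : b -> Int
y : a
  unify b -> Int ~ a -> c
  unify b ~ a
  unify Int ~ c
_ _ : Int
\y._ : a -> Int
let x : forall. a -> Int
  unify Int ~ Bool
  FAIL: mismatch Int ~ Bool

Answer: 1.0.0 : 4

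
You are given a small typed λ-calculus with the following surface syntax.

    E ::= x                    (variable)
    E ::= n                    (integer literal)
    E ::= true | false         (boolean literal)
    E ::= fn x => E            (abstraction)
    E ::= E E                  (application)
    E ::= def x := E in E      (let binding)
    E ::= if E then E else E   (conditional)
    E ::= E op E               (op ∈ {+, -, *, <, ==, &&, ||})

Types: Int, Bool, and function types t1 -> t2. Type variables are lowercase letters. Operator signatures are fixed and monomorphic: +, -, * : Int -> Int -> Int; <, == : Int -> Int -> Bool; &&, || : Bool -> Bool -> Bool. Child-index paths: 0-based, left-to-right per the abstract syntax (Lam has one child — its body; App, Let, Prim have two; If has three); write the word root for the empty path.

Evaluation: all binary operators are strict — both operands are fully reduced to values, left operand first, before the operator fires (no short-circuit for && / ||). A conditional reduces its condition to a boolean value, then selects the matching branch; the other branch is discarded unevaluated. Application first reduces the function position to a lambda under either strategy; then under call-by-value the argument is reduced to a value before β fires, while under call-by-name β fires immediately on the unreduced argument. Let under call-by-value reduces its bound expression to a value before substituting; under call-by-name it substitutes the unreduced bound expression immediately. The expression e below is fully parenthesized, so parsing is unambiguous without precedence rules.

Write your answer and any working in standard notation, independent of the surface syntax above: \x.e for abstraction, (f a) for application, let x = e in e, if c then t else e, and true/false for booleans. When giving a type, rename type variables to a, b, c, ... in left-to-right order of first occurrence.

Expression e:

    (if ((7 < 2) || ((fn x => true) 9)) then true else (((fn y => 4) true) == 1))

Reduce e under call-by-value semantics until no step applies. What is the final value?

Answer: true

Derivation:
step 0: (if ((7 < 2) || ((\x.true) 9)) then true else (((\y.4) true) == 1))
step 1: [delta@0.0] (if (false || ((\x.true) 9)) then true else (((\y.4) true) == 1))
step 2: [beta@0.1] (if (false || true) then true else (((\y.4) true) == 1))
step 3: [delta@0] (if true then true else (((\y.4) true) == 1))
step 4: [if@root] true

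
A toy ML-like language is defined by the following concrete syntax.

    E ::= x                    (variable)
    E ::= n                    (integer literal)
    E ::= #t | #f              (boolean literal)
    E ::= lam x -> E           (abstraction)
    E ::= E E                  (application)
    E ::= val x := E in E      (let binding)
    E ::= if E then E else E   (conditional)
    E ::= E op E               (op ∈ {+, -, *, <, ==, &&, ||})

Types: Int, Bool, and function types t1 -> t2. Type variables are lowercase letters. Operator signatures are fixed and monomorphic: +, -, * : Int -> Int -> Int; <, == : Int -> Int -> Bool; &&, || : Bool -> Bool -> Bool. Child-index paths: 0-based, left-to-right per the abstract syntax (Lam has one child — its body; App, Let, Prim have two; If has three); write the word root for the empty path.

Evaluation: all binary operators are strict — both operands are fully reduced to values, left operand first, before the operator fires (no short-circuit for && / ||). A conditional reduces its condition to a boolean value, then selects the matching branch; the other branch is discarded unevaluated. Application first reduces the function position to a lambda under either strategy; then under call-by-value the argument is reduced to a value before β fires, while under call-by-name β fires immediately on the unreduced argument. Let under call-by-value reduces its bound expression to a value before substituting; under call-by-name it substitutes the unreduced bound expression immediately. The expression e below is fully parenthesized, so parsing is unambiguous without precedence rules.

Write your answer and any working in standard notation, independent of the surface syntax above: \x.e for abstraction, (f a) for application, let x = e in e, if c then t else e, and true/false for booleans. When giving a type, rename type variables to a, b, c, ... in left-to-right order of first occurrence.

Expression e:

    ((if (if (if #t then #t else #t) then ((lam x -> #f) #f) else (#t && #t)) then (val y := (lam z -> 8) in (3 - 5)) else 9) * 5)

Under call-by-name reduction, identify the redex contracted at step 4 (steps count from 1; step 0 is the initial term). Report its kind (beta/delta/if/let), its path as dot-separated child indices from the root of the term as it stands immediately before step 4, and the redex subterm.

Answer: if at 0 : (if false then (let y = (\z.8) in (3 - 5)) else 9)

Derivation:
step 0: ((if (if (if true then true else true) then ((\x.false) false) else (true && true)) then (let y = (\z.8) in (3 - 5)) else 9) * 5)
step 1: [if@0.0.0] ((if (if true then ((\x.false) false) else (true && true)) then (let y = (\z.8) in (3 - 5)) else 9) * 5)
step 2: [if@0.0] ((if ((\x.false) false) then (let y = (\z.8) in (3 - 5)) else 9) * 5)
step 3: [beta@0.0] ((if false then (let y = (\z.8) in (3 - 5)) else 9) * 5)
step 4: [if@0] (9 * 5)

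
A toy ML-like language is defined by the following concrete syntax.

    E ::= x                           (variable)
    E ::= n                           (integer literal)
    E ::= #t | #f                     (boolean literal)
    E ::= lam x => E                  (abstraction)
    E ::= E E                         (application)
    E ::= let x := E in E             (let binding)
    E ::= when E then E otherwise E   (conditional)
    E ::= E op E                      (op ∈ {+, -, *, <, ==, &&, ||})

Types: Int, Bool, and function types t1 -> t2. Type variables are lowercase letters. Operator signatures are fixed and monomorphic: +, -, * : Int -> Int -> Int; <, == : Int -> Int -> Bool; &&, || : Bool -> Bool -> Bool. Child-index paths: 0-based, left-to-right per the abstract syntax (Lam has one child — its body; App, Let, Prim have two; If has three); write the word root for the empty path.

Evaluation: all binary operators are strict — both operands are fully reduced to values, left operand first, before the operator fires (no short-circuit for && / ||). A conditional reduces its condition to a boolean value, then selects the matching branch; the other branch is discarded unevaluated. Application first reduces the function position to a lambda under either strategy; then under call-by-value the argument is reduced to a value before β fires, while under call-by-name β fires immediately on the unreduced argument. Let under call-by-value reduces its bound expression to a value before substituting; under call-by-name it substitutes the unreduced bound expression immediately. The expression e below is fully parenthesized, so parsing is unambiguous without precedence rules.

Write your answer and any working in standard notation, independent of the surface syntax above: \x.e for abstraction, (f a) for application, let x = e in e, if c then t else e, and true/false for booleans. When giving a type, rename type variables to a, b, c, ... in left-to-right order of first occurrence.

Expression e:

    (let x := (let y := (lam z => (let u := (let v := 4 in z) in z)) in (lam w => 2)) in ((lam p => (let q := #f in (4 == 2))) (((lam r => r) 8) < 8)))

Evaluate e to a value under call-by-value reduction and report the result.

Trace:
step 0: (let x = (let y = (\z.(let u = (let v = 4 in z) in z)) in (\w.2)) in ((\p.(let q = false in (4 == 2))) (((\r.r) 8) < 8)))
step 1: [let@0] (let x = (\w.2) in ((\p.(let q = false in (4 == 2))) (((\r.r) 8) < 8)))
step 2: [let@root] ((\p.(let q = false in (4 == 2))) (((\r.r) 8) < 8))
step 3: [beta@1.0] ((\p.(let q = false in (4 == 2))) (8 < 8))
step 4: [delta@1] ((\p.(let q = false in (4 == 2))) false)
step 5: [beta@root] (let q = false in (4 == 2))
step 6: [let@root] (4 == 2)
step 7: [delta@root] false

Answer: false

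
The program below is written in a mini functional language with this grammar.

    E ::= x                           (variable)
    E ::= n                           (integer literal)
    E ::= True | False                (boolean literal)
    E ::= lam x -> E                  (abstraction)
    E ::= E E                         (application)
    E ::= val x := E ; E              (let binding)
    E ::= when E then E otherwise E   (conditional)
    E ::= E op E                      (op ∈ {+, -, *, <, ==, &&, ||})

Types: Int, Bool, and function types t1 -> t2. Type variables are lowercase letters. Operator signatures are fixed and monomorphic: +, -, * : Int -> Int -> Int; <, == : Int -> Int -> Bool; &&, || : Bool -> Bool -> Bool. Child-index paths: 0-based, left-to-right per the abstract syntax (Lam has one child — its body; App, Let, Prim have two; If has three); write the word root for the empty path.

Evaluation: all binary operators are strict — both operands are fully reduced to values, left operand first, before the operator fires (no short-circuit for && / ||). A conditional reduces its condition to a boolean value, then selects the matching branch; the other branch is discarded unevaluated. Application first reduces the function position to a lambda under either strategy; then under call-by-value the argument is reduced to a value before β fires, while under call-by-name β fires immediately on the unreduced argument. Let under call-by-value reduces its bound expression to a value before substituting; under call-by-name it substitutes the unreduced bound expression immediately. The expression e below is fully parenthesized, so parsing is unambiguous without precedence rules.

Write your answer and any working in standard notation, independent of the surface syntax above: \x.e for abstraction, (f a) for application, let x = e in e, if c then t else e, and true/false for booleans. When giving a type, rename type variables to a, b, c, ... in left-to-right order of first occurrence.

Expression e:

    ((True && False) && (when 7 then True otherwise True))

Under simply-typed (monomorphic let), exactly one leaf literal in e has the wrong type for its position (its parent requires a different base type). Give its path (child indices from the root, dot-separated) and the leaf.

Working:
  unify Bool ~ Bool
  unify Bool ~ Bool
  unify Bool ~ Bool
  unify Int ~ Bool
  FAIL: mismatch Int ~ Bool

Answer: 1.0 : 7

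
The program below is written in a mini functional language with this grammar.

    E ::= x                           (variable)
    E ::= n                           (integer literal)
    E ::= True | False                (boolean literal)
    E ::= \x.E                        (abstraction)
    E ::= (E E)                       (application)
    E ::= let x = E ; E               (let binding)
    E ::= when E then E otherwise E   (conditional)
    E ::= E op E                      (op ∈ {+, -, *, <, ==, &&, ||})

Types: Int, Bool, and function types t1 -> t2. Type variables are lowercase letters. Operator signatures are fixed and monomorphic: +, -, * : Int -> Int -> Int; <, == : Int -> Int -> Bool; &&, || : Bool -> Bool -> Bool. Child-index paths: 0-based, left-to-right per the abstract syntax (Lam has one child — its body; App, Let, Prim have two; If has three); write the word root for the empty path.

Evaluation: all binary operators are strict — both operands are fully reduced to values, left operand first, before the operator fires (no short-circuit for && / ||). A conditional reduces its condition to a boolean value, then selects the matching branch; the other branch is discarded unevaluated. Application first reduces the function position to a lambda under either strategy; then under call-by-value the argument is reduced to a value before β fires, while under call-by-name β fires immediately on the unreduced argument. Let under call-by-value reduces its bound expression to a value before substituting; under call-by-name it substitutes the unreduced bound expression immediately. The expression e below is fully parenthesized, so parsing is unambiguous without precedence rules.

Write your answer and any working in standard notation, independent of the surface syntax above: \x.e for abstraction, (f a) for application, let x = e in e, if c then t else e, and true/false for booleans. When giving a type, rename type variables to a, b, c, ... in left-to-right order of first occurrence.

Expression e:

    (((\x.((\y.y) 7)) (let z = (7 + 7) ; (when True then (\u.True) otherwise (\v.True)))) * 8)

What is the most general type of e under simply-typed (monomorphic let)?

Derivation:
y : b
\y._ : b -> b
  unify b -> b ~ Int -> c
  unify b ~ Int
  unify Int ~ c
_ _ : Int
\x._ : a -> Int
  unify Int ~ Int
  unify Int ~ Int
let z : Int
  unify Bool ~ Bool
\u._ : d -> Bool
\v._ : e -> Bool
  unify d -> Bool ~ e -> Bool
  unify d ~ e
  unify Bool ~ Bool
  unify a -> Int ~ (e -> Bool) -> f
  unify a ~ e -> Bool
  unify Int ~ f
_ _ : Int
  unify Int ~ Int
  unify Int ~ Int

Answer: Int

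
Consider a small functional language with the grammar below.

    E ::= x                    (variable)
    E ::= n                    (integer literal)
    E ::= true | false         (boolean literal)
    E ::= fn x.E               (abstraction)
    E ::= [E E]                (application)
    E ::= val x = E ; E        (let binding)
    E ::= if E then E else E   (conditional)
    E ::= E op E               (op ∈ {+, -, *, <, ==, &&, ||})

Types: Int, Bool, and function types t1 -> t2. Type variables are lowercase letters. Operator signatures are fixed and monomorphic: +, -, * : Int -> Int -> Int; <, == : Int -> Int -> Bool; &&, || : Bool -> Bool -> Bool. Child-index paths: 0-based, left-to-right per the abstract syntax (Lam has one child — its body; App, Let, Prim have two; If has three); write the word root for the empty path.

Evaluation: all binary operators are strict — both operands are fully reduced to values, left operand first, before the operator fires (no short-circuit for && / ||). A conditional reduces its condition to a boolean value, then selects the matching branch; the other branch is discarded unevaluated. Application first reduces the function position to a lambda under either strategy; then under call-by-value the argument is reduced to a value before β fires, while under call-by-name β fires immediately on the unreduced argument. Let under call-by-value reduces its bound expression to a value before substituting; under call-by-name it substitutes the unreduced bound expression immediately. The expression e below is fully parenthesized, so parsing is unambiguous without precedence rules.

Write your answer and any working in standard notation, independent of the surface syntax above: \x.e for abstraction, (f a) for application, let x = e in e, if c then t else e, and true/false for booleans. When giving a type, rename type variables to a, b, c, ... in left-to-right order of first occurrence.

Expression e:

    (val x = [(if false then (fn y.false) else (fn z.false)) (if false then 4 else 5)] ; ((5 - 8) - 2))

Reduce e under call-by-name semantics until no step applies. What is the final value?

Answer: -5

Derivation:
step 0: (let x = ((if false then (\y.false) else (\z.false)) (if false then 4 else 5)) in ((5 - 8) - 2))
step 1: [let@root] ((5 - 8) - 2)
step 2: [delta@0] (-3 - 2)
step 3: [delta@root] -5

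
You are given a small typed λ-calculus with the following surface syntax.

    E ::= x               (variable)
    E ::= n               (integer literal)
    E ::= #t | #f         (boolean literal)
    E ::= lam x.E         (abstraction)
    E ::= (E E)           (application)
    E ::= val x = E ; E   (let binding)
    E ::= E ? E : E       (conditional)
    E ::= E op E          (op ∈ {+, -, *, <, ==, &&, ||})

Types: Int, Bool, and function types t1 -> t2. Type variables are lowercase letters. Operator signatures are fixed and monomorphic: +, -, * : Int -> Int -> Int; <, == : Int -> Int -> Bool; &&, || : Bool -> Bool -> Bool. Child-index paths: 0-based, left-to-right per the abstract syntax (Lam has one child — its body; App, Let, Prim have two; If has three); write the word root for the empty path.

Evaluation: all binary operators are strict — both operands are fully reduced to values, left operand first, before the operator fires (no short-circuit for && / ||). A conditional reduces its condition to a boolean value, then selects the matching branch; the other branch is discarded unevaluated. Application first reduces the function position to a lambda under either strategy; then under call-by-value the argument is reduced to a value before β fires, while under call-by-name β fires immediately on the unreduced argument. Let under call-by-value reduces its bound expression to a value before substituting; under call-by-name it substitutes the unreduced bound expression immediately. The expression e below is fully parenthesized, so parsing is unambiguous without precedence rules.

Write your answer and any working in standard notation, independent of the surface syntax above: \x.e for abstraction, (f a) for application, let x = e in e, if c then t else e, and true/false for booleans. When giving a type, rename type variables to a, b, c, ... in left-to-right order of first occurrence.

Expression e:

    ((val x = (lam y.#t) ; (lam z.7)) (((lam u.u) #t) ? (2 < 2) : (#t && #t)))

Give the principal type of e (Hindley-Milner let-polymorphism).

Answer: Int

Working:
\y._ : a -> Bool
let x : forall. a -> Bool
\z._ : b -> Int
u : c
\u._ : c -> c
  unify c -> c ~ Bool -> d
  unify c ~ Bool
  unify Bool ~ d
_ _ : Bool
  unify Bool ~ Bool
  unify Int ~ Int
  unify Int ~ Int
  unify Bool ~ Bool
  unify Bool ~ Bool
  unify Bool ~ Bool
  unify b -> Int ~ Bool -> e
  unify b ~ Bool
  unify Int ~ e
_ _ : Int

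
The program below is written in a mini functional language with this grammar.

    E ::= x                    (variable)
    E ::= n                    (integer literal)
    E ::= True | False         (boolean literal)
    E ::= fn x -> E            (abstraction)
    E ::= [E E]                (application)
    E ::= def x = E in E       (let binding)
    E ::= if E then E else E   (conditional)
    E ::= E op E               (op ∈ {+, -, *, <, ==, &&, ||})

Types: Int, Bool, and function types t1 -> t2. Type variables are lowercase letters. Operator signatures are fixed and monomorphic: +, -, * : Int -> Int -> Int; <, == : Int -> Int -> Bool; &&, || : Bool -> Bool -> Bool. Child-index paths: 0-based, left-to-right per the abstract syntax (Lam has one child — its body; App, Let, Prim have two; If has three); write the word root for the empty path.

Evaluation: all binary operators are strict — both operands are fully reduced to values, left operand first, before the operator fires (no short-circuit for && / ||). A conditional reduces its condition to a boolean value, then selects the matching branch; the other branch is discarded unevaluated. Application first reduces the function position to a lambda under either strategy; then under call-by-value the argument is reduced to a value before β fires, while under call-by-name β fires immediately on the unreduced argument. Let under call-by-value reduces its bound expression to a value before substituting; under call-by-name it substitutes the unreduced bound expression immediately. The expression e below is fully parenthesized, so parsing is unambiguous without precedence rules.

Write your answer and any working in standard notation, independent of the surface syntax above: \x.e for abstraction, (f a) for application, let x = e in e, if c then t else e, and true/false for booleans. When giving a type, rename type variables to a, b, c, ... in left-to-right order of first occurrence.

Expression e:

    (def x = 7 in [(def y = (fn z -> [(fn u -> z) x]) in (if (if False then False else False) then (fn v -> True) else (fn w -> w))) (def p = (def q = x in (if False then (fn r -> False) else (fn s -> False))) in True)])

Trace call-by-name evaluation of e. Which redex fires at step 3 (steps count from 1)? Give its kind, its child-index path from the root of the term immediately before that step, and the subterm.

Answer: if at 0.0 : (if false then false else false)

Derivation:
step 0: (let x = 7 in ((let y = (\z.((\u.z) x)) in (if (if false then false else false) then (\v.true) else (\w.w))) (let p = (let q = x in (if false then (\r.false) else (\s.false))) in true)))
step 1: [let@root] ((let y = (\z.((\u.z) 7)) in (if (if false then false else false) then (\v.true) else (\w.w))) (let p = (let q = 7 in (if false then (\r.false) else (\s.false))) in true))
step 2: [let@0] ((if (if false then false else false) then (\v.true) else (\w.w)) (let p = (let q = 7 in (if false then (\r.false) else (\s.false))) in true))
step 3: [if@0.0] ((if false then (\v.true) else (\w.w)) (let p = (let q = 7 in (if false then (\r.false) else (\s.false))) in true))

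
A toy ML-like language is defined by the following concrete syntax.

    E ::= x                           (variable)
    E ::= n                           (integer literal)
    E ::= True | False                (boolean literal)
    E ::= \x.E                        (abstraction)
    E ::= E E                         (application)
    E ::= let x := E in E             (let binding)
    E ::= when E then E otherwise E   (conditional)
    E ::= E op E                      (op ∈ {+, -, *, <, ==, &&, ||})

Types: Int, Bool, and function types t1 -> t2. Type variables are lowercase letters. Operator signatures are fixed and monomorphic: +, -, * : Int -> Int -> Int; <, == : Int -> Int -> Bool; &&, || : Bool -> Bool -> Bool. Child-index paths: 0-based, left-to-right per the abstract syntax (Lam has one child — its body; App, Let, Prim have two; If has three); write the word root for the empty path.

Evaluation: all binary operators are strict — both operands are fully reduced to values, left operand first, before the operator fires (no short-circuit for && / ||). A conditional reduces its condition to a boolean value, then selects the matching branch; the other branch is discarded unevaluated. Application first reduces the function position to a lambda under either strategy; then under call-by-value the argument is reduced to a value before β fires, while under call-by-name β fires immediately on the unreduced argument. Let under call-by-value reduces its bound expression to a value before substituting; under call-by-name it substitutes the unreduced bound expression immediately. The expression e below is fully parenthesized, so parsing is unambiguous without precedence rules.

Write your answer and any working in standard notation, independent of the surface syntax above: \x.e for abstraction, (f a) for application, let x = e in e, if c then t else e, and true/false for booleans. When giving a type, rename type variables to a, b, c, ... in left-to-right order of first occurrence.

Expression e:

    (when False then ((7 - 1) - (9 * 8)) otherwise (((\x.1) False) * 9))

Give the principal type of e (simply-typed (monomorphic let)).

Answer: Int

Derivation:
  unify Bool ~ Bool
  unify Int ~ Int
  unify Int ~ Int
  unify Int ~ Int
  unify Int ~ Int
  unify Int ~ Int
  unify Int ~ Int
\x._ : a -> Int
  unify a -> Int ~ Bool -> b
  unify a ~ Bool
  unify Int ~ b
_ _ : Int
  unify Int ~ Int
  unify Int ~ Int
  unify Int ~ Int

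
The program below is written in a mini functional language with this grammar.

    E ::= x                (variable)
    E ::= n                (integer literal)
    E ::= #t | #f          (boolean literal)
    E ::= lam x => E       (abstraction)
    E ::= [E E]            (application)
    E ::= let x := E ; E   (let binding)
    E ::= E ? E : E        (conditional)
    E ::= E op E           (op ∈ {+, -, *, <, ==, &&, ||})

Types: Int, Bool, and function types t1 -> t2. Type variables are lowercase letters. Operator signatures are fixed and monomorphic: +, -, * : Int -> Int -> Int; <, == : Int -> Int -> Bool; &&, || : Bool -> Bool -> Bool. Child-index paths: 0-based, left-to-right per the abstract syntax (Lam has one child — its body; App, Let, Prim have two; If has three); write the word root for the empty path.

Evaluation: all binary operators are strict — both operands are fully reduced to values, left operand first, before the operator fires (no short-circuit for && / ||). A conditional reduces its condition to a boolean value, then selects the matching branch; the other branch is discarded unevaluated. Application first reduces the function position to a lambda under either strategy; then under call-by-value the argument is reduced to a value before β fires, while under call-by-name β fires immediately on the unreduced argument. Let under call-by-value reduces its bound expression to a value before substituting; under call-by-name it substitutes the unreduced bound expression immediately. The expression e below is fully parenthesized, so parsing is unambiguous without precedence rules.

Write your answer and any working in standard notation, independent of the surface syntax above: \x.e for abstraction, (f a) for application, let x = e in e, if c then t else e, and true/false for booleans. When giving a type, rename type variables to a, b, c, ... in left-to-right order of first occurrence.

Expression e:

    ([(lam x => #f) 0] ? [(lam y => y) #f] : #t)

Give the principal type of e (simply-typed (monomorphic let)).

Working:
\x._ : a -> Bool
  unify a -> Bool ~ Int -> b
  unify a ~ Int
  unify Bool ~ b
_ _ : Bool
  unify Bool ~ Bool
y : c
\y._ : c -> c
  unify c -> c ~ Bool -> d
  unify c ~ Bool
  unify Bool ~ d
_ _ : Bool
  unify Bool ~ Bool

Answer: Bool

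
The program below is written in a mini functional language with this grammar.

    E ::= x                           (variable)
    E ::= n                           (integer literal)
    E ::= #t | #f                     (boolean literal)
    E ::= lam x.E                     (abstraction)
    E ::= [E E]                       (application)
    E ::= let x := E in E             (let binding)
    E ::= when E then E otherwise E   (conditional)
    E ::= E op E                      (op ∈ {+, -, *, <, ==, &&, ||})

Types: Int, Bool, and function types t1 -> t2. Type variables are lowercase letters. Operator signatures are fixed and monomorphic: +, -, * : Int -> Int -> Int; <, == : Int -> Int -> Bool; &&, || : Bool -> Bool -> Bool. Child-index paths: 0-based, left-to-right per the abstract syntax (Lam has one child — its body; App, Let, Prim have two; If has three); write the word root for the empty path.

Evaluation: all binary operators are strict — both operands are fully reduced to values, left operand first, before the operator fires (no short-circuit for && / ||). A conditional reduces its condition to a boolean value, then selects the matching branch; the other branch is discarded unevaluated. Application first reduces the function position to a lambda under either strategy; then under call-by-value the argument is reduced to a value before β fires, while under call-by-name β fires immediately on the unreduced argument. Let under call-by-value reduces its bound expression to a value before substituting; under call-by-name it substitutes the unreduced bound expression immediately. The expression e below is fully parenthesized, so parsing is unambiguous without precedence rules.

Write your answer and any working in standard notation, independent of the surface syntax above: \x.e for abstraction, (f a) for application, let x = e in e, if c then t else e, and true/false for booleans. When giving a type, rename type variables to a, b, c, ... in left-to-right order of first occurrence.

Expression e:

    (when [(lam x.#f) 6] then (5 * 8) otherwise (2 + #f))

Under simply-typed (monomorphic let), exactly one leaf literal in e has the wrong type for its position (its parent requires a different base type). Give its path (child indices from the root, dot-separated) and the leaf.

Answer: 2.1 : false

Trace:
\x._ : a -> Bool
  unify a -> Bool ~ Int -> b
  unify a ~ Int
  unify Bool ~ b
_ _ : Bool
  unify Bool ~ Bool
  unify Int ~ Int
  unify Int ~ Int
  unify Int ~ Int
  unify Bool ~ Int
  FAIL: mismatch Bool ~ Int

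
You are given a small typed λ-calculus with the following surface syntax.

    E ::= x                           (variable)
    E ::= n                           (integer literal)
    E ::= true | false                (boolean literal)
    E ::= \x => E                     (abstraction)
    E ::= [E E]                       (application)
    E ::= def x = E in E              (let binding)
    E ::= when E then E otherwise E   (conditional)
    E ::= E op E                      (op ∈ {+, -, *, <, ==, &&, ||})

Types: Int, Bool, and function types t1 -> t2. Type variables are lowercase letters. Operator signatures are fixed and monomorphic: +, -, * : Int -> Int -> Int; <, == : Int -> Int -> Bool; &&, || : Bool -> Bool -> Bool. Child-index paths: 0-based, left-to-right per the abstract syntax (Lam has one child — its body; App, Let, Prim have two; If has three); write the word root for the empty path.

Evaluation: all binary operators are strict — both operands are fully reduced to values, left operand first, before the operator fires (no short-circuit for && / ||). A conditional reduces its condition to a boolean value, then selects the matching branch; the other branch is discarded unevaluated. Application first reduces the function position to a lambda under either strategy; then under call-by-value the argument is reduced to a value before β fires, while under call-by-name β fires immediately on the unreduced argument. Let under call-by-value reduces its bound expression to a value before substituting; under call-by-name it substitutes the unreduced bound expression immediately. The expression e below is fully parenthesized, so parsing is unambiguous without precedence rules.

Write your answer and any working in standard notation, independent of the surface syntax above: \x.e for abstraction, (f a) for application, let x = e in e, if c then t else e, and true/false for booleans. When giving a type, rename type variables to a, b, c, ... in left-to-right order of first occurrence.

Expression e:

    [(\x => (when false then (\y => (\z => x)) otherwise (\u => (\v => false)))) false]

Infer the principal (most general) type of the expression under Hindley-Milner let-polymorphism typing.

Working:
  unify Bool ~ Bool
x : a
\z._ : c -> a
\y._ : b -> c -> a
\v._ : e -> Bool
\u._ : d -> e -> Bool
  unify b -> c -> a ~ d -> e -> Bool
  unify b ~ d
  unify c -> a ~ e -> Bool
  unify c ~ e
  unify a ~ Bool
\x._ : Bool -> d -> e -> Bool
  unify Bool -> d -> e -> Bool ~ Bool -> f
  unify Bool ~ Bool
  unify d -> e -> Bool ~ f
_ _ : d -> e -> Bool

Answer: a -> b -> Bool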